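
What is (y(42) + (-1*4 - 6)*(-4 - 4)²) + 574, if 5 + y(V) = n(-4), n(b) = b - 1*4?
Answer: -79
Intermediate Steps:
n(b) = -4 + b (n(b) = b - 4 = -4 + b)
y(V) = -13 (y(V) = -5 + (-4 - 4) = -5 - 8 = -13)
(y(42) + (-1*4 - 6)*(-4 - 4)²) + 574 = (-13 + (-1*4 - 6)*(-4 - 4)²) + 574 = (-13 + (-4 - 6)*(-8)²) + 574 = (-13 - 10*64) + 574 = (-13 - 640) + 574 = -653 + 574 = -79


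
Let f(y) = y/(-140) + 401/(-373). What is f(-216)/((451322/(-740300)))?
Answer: -452101210/589200871 ≈ -0.76731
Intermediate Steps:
f(y) = -401/373 - y/140 (f(y) = y*(-1/140) + 401*(-1/373) = -y/140 - 401/373 = -401/373 - y/140)
f(-216)/((451322/(-740300))) = (-401/373 - 1/140*(-216))/((451322/(-740300))) = (-401/373 + 54/35)/((451322*(-1/740300))) = 6107/(13055*(-225661/370150)) = (6107/13055)*(-370150/225661) = -452101210/589200871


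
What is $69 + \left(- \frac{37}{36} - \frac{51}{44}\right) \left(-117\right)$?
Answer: $\frac{7147}{22} \approx 324.86$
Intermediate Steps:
$69 + \left(- \frac{37}{36} - \frac{51}{44}\right) \left(-117\right) = 69 - - \frac{5629}{22} = 69 + \frac{5629}{22} = \frac{7147}{22}$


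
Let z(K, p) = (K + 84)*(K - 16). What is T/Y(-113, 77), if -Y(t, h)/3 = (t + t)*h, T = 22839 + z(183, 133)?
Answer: 11238/8701 ≈ 1.2916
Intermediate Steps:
z(K, p) = (-16 + K)*(84 + K) (z(K, p) = (84 + K)*(-16 + K) = (-16 + K)*(84 + K))
T = 67428 (T = 22839 + (-1344 + 183² + 68*183) = 22839 + (-1344 + 33489 + 12444) = 22839 + 44589 = 67428)
Y(t, h) = -6*h*t (Y(t, h) = -3*(t + t)*h = -3*2*t*h = -6*h*t)
T/Y(-113, 77) = 67428/((-6*77*(-113))) = 67428/52206 = 67428*(1/52206) = 11238/8701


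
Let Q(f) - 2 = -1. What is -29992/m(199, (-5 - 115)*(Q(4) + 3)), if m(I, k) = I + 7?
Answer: -14996/103 ≈ -145.59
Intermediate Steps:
Q(f) = 1 (Q(f) = 2 - 1 = 1)
m(I, k) = 7 + I
-29992/m(199, (-5 - 115)*(Q(4) + 3)) = -29992/(7 + 199) = -29992/206 = -29992*1/206 = -14996/103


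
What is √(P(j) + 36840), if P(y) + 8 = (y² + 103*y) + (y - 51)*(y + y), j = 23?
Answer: √38442 ≈ 196.07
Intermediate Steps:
P(y) = -8 + y² + 103*y + 2*y*(-51 + y) (P(y) = -8 + ((y² + 103*y) + (y - 51)*(y + y)) = -8 + ((y² + 103*y) + (-51 + y)*(2*y)) = -8 + ((y² + 103*y) + 2*y*(-51 + y)) = -8 + (y² + 103*y + 2*y*(-51 + y)) = -8 + y² + 103*y + 2*y*(-51 + y))
√(P(j) + 36840) = √((-8 + 23 + 3*23²) + 36840) = √((-8 + 23 + 3*529) + 36840) = √((-8 + 23 + 1587) + 36840) = √(1602 + 36840) = √38442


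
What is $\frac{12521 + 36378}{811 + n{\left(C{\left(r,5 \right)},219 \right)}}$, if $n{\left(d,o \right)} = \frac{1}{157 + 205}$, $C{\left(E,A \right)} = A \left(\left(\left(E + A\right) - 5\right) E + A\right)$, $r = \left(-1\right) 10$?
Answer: $\frac{17701438}{293583} \approx 60.294$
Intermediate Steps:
$r = -10$
$C{\left(E,A \right)} = A \left(A + E \left(-5 + A + E\right)\right)$ ($C{\left(E,A \right)} = A \left(\left(\left(A + E\right) - 5\right) E + A\right) = A \left(\left(-5 + A + E\right) E + A\right) = A \left(E \left(-5 + A + E\right) + A\right) = A \left(A + E \left(-5 + A + E\right)\right)$)
$n{\left(d,o \right)} = \frac{1}{362}$
$\frac{12521 + 36378}{811 + n{\left(C{\left(r,5 \right)},219 \right)}} = \frac{12521 + 36378}{811 + \frac{1}{362}} = \frac{48899}{\frac{293583}{362}} = 48899 \cdot \frac{362}{293583} = \frac{17701438}{293583}$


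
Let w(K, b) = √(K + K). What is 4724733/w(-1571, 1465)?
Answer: -4724733*I*√3142/3142 ≈ -84290.0*I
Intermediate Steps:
w(K, b) = √2*√K (w(K, b) = √(2*K) = √2*√K)
4724733/w(-1571, 1465) = 4724733/((√2*√(-1571))) = 4724733/((√2*(I*√1571))) = 4724733/((I*√3142)) = 4724733*(-I*√3142/3142) = -4724733*I*√3142/3142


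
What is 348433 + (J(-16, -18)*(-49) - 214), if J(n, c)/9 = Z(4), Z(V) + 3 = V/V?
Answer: 349101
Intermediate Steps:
Z(V) = -2 (Z(V) = -3 + V/V = -3 + 1 = -2)
J(n, c) = -18 (J(n, c) = 9*(-2) = -18)
348433 + (J(-16, -18)*(-49) - 214) = 348433 + (-18*(-49) - 214) = 348433 + (882 - 214) = 348433 + 668 = 349101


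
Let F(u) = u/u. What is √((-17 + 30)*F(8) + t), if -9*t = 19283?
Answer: 37*I*√14/3 ≈ 46.147*I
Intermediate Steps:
F(u) = 1
t = -19283/9 (t = -⅑*19283 = -19283/9 ≈ -2142.6)
√((-17 + 30)*F(8) + t) = √((-17 + 30)*1 - 19283/9) = √(13*1 - 19283/9) = √(13 - 19283/9) = √(-19166/9) = 37*I*√14/3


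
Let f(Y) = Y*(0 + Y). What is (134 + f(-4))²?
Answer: 22500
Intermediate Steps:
f(Y) = Y² (f(Y) = Y*Y = Y²)
(134 + f(-4))² = (134 + (-4)²)² = (134 + 16)² = 150² = 22500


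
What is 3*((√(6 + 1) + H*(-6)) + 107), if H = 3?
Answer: 267 + 3*√7 ≈ 274.94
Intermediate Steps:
3*((√(6 + 1) + H*(-6)) + 107) = 3*((√(6 + 1) + 3*(-6)) + 107) = 3*((√7 - 18) + 107) = 3*((-18 + √7) + 107) = 3*(89 + √7) = 267 + 3*√7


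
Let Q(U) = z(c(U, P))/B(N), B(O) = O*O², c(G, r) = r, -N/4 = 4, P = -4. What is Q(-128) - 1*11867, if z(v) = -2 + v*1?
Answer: -24303613/2048 ≈ -11867.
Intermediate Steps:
N = -16 (N = -4*4 = -16)
B(O) = O³
z(v) = -2 + v
Q(U) = 3/2048 (Q(U) = (-2 - 4)/((-16)³) = -6/(-4096) = -6*(-1/4096) = 3/2048)
Q(-128) - 1*11867 = 3/2048 - 1*11867 = 3/2048 - 11867 = -24303613/2048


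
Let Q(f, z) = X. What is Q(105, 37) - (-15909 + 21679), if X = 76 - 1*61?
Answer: -5755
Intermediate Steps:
X = 15 (X = 76 - 61 = 15)
Q(f, z) = 15
Q(105, 37) - (-15909 + 21679) = 15 - (-15909 + 21679) = 15 - 1*5770 = 15 - 5770 = -5755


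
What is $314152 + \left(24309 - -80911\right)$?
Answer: $419372$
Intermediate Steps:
$314152 + \left(24309 - -80911\right) = 314152 + \left(24309 + 80911\right) = 314152 + 105220 = 419372$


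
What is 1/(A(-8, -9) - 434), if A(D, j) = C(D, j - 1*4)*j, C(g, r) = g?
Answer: -1/362 ≈ -0.0027624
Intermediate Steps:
A(D, j) = D*j
1/(A(-8, -9) - 434) = 1/(-8*(-9) - 434) = 1/(72 - 434) = 1/(-362) = -1/362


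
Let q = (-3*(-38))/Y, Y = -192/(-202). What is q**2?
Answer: 3682561/256 ≈ 14385.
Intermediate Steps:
Y = 96/101 (Y = -192*(-1/202) = 96/101 ≈ 0.95049)
q = 1919/16 (q = (-3*(-38))/(96/101) = 114*(101/96) = 1919/16 ≈ 119.94)
q**2 = (1919/16)**2 = 3682561/256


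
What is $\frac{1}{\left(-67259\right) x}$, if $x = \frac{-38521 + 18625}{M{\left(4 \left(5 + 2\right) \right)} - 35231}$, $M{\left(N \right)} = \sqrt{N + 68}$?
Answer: $- \frac{35231}{1338185064} + \frac{\sqrt{6}}{334546266} \approx -2.632 \cdot 10^{-5}$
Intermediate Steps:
$M{\left(N \right)} = \sqrt{68 + N}$
$x = - \frac{19896}{-35231 + 4 \sqrt{6}}$ ($x = \frac{-38521 + 18625}{\sqrt{68 + 4 \left(5 + 2\right)} - 35231} = - \frac{19896}{\sqrt{68 + 4 \cdot 7} - 35231} = - \frac{19896}{\sqrt{68 + 28} - 35231} = - \frac{19896}{\sqrt{96} - 35231} = - \frac{19896}{4 \sqrt{6} - 35231} = - \frac{19896}{-35231 + 4 \sqrt{6}} \approx 0.56489$)
$\frac{1}{\left(-67259\right) x} = \frac{1}{\left(-67259\right) \left(\frac{700955976}{1241223265} + \frac{79584 \sqrt{6}}{1241223265}\right)} = - \frac{1}{67259 \left(\frac{700955976}{1241223265} + \frac{79584 \sqrt{6}}{1241223265}\right)}$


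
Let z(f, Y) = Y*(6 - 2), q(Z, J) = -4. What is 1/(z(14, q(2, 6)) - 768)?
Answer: -1/784 ≈ -0.0012755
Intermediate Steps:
z(f, Y) = 4*Y (z(f, Y) = Y*4 = 4*Y)
1/(z(14, q(2, 6)) - 768) = 1/(4*(-4) - 768) = 1/(-16 - 768) = 1/(-784) = -1/784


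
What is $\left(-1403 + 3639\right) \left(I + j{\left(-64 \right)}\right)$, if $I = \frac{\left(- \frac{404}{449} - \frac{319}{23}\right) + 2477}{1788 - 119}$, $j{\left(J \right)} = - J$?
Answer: $\frac{2523362419968}{17235763} \approx 1.464 \cdot 10^{5}$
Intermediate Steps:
$I = \frac{25427456}{17235763}$ ($I = \frac{\left(\left(-404\right) \frac{1}{449} - \frac{319}{23}\right) + 2477}{1669} = \left(\left(- \frac{404}{449} - \frac{319}{23}\right) + 2477\right) \frac{1}{1669} = \left(- \frac{152523}{10327} + 2477\right) \frac{1}{1669} = \frac{25427456}{10327} \cdot \frac{1}{1669} = \frac{25427456}{17235763} \approx 1.4753$)
$\left(-1403 + 3639\right) \left(I + j{\left(-64 \right)}\right) = \left(-1403 + 3639\right) \left(\frac{25427456}{17235763} - -64\right) = 2236 \left(\frac{25427456}{17235763} + 64\right) = 2236 \cdot \frac{1128516288}{17235763} = \frac{2523362419968}{17235763}$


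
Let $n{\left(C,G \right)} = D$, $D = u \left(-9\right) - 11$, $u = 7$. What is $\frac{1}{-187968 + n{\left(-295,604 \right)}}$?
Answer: $- \frac{1}{188042} \approx -5.318 \cdot 10^{-6}$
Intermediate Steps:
$D = -74$ ($D = 7 \left(-9\right) - 11 = -63 - 11 = -74$)
$n{\left(C,G \right)} = -74$
$\frac{1}{-187968 + n{\left(-295,604 \right)}} = \frac{1}{-187968 - 74} = \frac{1}{-188042} = - \frac{1}{188042}$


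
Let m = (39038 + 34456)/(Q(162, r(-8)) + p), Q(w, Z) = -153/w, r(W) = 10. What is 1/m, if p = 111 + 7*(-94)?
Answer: -9863/1322892 ≈ -0.0074556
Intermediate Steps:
p = -547 (p = 111 - 658 = -547)
m = -1322892/9863 (m = (39038 + 34456)/(-153/162 - 547) = 73494/(-153*1/162 - 547) = 73494/(-17/18 - 547) = 73494/(-9863/18) = 73494*(-18/9863) = -1322892/9863 ≈ -134.13)
1/m = 1/(-1322892/9863) = -9863/1322892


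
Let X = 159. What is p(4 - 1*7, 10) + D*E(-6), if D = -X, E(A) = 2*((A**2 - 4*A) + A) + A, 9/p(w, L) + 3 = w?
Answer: -32439/2 ≈ -16220.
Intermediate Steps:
p(w, L) = 9/(-3 + w)
E(A) = -5*A + 2*A**2 (E(A) = 2*(A**2 - 3*A) + A = (-6*A + 2*A**2) + A = -5*A + 2*A**2)
D = -159 (D = -1*159 = -159)
p(4 - 1*7, 10) + D*E(-6) = 9/(-3 + (4 - 1*7)) - (-954)*(-5 + 2*(-6)) = 9/(-3 + (4 - 7)) - (-954)*(-5 - 12) = 9/(-3 - 3) - (-954)*(-17) = 9/(-6) - 159*102 = 9*(-1/6) - 16218 = -3/2 - 16218 = -32439/2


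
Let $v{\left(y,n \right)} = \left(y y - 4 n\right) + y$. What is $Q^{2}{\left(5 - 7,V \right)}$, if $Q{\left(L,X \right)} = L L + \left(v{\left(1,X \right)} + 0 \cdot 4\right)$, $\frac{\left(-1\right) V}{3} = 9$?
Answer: $12996$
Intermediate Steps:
$V = -27$ ($V = \left(-3\right) 9 = -27$)
$v{\left(y,n \right)} = y + y^{2} - 4 n$ ($v{\left(y,n \right)} = \left(y^{2} - 4 n\right) + y = y + y^{2} - 4 n$)
$Q{\left(L,X \right)} = 2 + L^{2} - 4 X$ ($Q{\left(L,X \right)} = L L + \left(\left(1 + 1^{2} - 4 X\right) + 0 \cdot 4\right) = L^{2} + \left(\left(1 + 1 - 4 X\right) + 0\right) = L^{2} + \left(\left(2 - 4 X\right) + 0\right) = L^{2} - \left(-2 + 4 X\right) = 2 + L^{2} - 4 X$)
$Q^{2}{\left(5 - 7,V \right)} = \left(2 + \left(5 - 7\right)^{2} - -108\right)^{2} = \left(2 + \left(-2\right)^{2} + 108\right)^{2} = \left(2 + 4 + 108\right)^{2} = 114^{2} = 12996$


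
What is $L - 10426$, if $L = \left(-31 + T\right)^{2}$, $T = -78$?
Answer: $1455$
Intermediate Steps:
$L = 11881$ ($L = \left(-31 - 78\right)^{2} = \left(-109\right)^{2} = 11881$)
$L - 10426 = 11881 - 10426 = 1455$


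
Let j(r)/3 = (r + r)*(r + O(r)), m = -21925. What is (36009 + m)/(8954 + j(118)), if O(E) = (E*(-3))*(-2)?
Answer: 7042/296881 ≈ 0.023720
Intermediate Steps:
O(E) = 6*E (O(E) = -3*E*(-2) = 6*E)
j(r) = 42*r**2 (j(r) = 3*((r + r)*(r + 6*r)) = 3*((2*r)*(7*r)) = 3*(14*r**2) = 42*r**2)
(36009 + m)/(8954 + j(118)) = (36009 - 21925)/(8954 + 42*118**2) = 14084/(8954 + 42*13924) = 14084/(8954 + 584808) = 14084/593762 = 14084*(1/593762) = 7042/296881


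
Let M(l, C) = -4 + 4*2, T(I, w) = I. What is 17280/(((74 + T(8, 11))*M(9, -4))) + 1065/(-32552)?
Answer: 70268655/1334632 ≈ 52.650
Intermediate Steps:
M(l, C) = 4 (M(l, C) = -4 + 8 = 4)
17280/(((74 + T(8, 11))*M(9, -4))) + 1065/(-32552) = 17280/(((74 + 8)*4)) + 1065/(-32552) = 17280/((82*4)) + 1065*(-1/32552) = 17280/328 - 1065/32552 = 17280*(1/328) - 1065/32552 = 2160/41 - 1065/32552 = 70268655/1334632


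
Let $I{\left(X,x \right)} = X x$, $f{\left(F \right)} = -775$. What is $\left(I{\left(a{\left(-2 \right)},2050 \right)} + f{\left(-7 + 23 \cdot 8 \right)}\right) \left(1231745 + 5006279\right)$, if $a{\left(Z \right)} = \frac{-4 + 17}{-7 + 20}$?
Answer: $7953480600$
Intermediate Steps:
$a{\left(Z \right)} = 1$ ($a{\left(Z \right)} = \frac{13}{13} = 13 \cdot \frac{1}{13} = 1$)
$\left(I{\left(a{\left(-2 \right)},2050 \right)} + f{\left(-7 + 23 \cdot 8 \right)}\right) \left(1231745 + 5006279\right) = \left(1 \cdot 2050 - 775\right) \left(1231745 + 5006279\right) = \left(2050 - 775\right) 6238024 = 1275 \cdot 6238024 = 7953480600$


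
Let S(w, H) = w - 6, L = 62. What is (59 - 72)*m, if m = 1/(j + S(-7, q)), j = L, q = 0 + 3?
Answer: -13/49 ≈ -0.26531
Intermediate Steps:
q = 3
S(w, H) = -6 + w
j = 62
m = 1/49 (m = 1/(62 + (-6 - 7)) = 1/(62 - 13) = 1/49 ≈ 0.020408)
(59 - 72)*m = (59 - 72)*(1/49) = -13*1/49 = -13/49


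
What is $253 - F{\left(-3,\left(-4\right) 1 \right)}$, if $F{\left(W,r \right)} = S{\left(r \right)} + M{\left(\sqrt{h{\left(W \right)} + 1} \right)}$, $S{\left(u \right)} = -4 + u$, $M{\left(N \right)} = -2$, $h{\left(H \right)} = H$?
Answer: $263$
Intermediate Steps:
$F{\left(W,r \right)} = -6 + r$ ($F{\left(W,r \right)} = \left(-4 + r\right) - 2 = -6 + r$)
$253 - F{\left(-3,\left(-4\right) 1 \right)} = 253 - \left(-6 - 4\right) = 253 - -10 = 253 + 10 = 263$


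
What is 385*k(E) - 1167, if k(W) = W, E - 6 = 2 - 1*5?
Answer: -12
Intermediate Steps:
E = 3 (E = 6 + (2 - 1*5) = 6 + (2 - 5) = 6 - 3 = 3)
385*k(E) - 1167 = 385*3 - 1167 = 1155 - 1167 = -12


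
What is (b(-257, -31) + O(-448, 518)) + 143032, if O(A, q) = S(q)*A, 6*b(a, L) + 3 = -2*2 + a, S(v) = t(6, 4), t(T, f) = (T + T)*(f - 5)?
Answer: 148364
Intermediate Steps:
t(T, f) = 2*T*(-5 + f) (t(T, f) = (2*T)*(-5 + f) = 2*T*(-5 + f))
S(v) = -12 (S(v) = 2*6*(-5 + 4) = 2*6*(-1) = -12)
b(a, L) = -7/6 + a/6 (b(a, L) = -½ + (-2*2 + a)/6 = -½ + (-4 + a)/6 = -½ + (-⅔ + a/6) = -7/6 + a/6)
O(A, q) = -12*A
(b(-257, -31) + O(-448, 518)) + 143032 = ((-7/6 + (⅙)*(-257)) - 12*(-448)) + 143032 = ((-7/6 - 257/6) + 5376) + 143032 = (-44 + 5376) + 143032 = 5332 + 143032 = 148364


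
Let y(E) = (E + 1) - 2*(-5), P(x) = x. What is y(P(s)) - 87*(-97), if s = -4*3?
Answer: 8438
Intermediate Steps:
s = -12
y(E) = 11 + E (y(E) = (1 + E) + 10 = 11 + E)
y(P(s)) - 87*(-97) = (11 - 12) - 87*(-97) = -1 + 8439 = 8438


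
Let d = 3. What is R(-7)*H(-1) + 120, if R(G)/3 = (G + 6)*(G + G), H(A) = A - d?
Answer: -48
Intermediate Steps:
H(A) = -3 + A (H(A) = A - 1*3 = A - 3 = -3 + A)
R(G) = 6*G*(6 + G) (R(G) = 3*((G + 6)*(G + G)) = 3*((6 + G)*(2*G)) = 3*(2*G*(6 + G)) = 6*G*(6 + G))
R(-7)*H(-1) + 120 = (6*(-7)*(6 - 7))*(-3 - 1) + 120 = (6*(-7)*(-1))*(-4) + 120 = 42*(-4) + 120 = -168 + 120 = -48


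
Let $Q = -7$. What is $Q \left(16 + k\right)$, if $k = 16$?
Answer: $-224$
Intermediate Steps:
$Q \left(16 + k\right) = - 7 \left(16 + 16\right) = \left(-7\right) 32 = -224$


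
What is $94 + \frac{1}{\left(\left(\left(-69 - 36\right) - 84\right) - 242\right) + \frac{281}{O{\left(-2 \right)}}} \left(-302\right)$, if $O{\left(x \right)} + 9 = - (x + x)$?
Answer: $\frac{115247}{1218} \approx 94.62$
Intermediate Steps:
$O{\left(x \right)} = -9 - 2 x$ ($O{\left(x \right)} = -9 - \left(x + x\right) = -9 - 2 x$)
$94 + \frac{1}{\left(\left(\left(-69 - 36\right) - 84\right) - 242\right) + \frac{281}{O{\left(-2 \right)}}} \left(-302\right) = 94 + \frac{1}{\left(\left(\left(-69 - 36\right) - 84\right) - 242\right) + \frac{281}{-9 - -4}} \left(-302\right) = 94 + \frac{1}{\left(\left(-105 - 84\right) - 242\right) + \frac{281}{-9 + 4}} \left(-302\right) = 94 + \frac{1}{\left(-189 - 242\right) + \frac{281}{-5}} \left(-302\right) = 94 + \frac{1}{-431 + 281 \left(- \frac{1}{5}\right)} \left(-302\right) = 94 + \frac{1}{-431 - \frac{281}{5}} \left(-302\right) = 94 + \frac{1}{- \frac{2436}{5}} \left(-302\right) = 94 - - \frac{755}{1218} = 94 + \frac{755}{1218} = \frac{115247}{1218}$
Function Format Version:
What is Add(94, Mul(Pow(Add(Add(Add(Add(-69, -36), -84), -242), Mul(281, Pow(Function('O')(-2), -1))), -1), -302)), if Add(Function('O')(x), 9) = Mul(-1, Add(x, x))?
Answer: Rational(115247, 1218) ≈ 94.620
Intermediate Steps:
Function('O')(x) = Add(-9, Mul(-2, x)) (Function('O')(x) = Add(-9, Mul(-1, Add(x, x))) = Add(-9, Mul(-1, Mul(2, x))) = Add(-9, Mul(-2, x)))
Add(94, Mul(Pow(Add(Add(Add(Add(-69, -36), -84), -242), Mul(281, Pow(Function('O')(-2), -1))), -1), -302)) = Add(94, Mul(Pow(Add(Add(Add(Add(-69, -36), -84), -242), Mul(281, Pow(Add(-9, Mul(-2, -2)), -1))), -1), -302)) = Add(94, Mul(Pow(Add(Add(Add(-105, -84), -242), Mul(281, Pow(Add(-9, 4), -1))), -1), -302)) = Add(94, Mul(Pow(Add(Add(-189, -242), Mul(281, Pow(-5, -1))), -1), -302)) = Add(94, Mul(Pow(Add(-431, Mul(281, Rational(-1, 5))), -1), -302)) = Add(94, Mul(Pow(Add(-431, Rational(-281, 5)), -1), -302)) = Add(94, Mul(Pow(Rational(-2436, 5), -1), -302)) = Add(94, Mul(Rational(-5, 2436), -302)) = Add(94, Rational(755, 1218)) = Rational(115247, 1218)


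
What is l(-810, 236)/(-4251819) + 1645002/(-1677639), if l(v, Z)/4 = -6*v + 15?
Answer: -60059527514/60965960473 ≈ -0.98513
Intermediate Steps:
l(v, Z) = 60 - 24*v (l(v, Z) = 4*(-6*v + 15) = 4*(15 - 6*v) = 60 - 24*v)
l(-810, 236)/(-4251819) + 1645002/(-1677639) = (60 - 24*(-810))/(-4251819) + 1645002/(-1677639) = (60 + 19440)*(-1/4251819) + 1645002*(-1/1677639) = 19500*(-1/4251819) - 548334/559213 = -500/109021 - 548334/559213 = -60059527514/60965960473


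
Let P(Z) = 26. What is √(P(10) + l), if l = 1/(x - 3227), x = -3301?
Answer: √17312154/816 ≈ 5.0990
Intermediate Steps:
l = -1/6528 (l = 1/(-3301 - 3227) = 1/(-6528) = -1/6528 ≈ -0.00015319)
√(P(10) + l) = √(26 - 1/6528) = √(169727/6528) = √17312154/816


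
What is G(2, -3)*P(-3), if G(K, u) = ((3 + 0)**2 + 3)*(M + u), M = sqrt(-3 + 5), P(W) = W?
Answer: 108 - 36*sqrt(2) ≈ 57.088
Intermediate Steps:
M = sqrt(2) ≈ 1.4142
G(K, u) = 12*u + 12*sqrt(2) (G(K, u) = ((3 + 0)**2 + 3)*(sqrt(2) + u) = (3**2 + 3)*(u + sqrt(2)) = (9 + 3)*(u + sqrt(2)) = 12*(u + sqrt(2)) = 12*u + 12*sqrt(2))
G(2, -3)*P(-3) = (12*(-3) + 12*sqrt(2))*(-3) = (-36 + 12*sqrt(2))*(-3) = 108 - 36*sqrt(2)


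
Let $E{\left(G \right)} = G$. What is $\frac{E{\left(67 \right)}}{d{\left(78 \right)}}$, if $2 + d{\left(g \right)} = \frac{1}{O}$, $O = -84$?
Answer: $- \frac{5628}{169} \approx -33.302$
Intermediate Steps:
$d{\left(g \right)} = - \frac{169}{84}$ ($d{\left(g \right)} = -2 + \frac{1}{-84} = -2 - \frac{1}{84} = - \frac{169}{84}$)
$\frac{E{\left(67 \right)}}{d{\left(78 \right)}} = \frac{67}{- \frac{169}{84}} = 67 \left(- \frac{84}{169}\right) = - \frac{5628}{169}$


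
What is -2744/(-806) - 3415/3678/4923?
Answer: 24841145123/7297037982 ≈ 3.4043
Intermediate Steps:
-2744/(-806) - 3415/3678/4923 = -2744*(-1/806) - 3415*1/3678*(1/4923) = 1372/403 - 3415/3678*1/4923 = 1372/403 - 3415/18106794 = 24841145123/7297037982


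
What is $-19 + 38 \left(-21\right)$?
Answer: $-817$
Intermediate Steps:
$-19 + 38 \left(-21\right) = -19 - 798 = -817$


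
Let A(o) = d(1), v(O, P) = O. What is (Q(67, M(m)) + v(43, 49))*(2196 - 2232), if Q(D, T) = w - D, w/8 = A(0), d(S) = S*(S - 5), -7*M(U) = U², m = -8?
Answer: 2016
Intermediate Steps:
M(U) = -U²/7
d(S) = S*(-5 + S)
A(o) = -4 (A(o) = 1*(-5 + 1) = 1*(-4) = -4)
w = -32 (w = 8*(-4) = -32)
Q(D, T) = -32 - D
(Q(67, M(m)) + v(43, 49))*(2196 - 2232) = ((-32 - 1*67) + 43)*(2196 - 2232) = ((-32 - 67) + 43)*(-36) = (-99 + 43)*(-36) = -56*(-36) = 2016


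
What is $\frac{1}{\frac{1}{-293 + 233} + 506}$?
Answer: $\frac{60}{30359} \approx 0.0019763$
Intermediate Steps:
$\frac{1}{\frac{1}{-293 + 233} + 506} = \frac{1}{\frac{1}{-60} + 506} = \frac{1}{- \frac{1}{60} + 506} = \frac{1}{\frac{30359}{60}} = \frac{60}{30359}$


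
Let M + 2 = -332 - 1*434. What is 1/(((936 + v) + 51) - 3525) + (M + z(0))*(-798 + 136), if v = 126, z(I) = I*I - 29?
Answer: 1272604967/2412 ≈ 5.2761e+5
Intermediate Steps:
z(I) = -29 + I**2 (z(I) = I**2 - 29 = -29 + I**2)
M = -768 (M = -2 + (-332 - 1*434) = -2 + (-332 - 434) = -2 - 766 = -768)
1/(((936 + v) + 51) - 3525) + (M + z(0))*(-798 + 136) = 1/(((936 + 126) + 51) - 3525) + (-768 + (-29 + 0**2))*(-798 + 136) = 1/((1062 + 51) - 3525) + (-768 + (-29 + 0))*(-662) = 1/(1113 - 3525) + (-768 - 29)*(-662) = 1/(-2412) - 797*(-662) = -1/2412 + 527614 = 1272604967/2412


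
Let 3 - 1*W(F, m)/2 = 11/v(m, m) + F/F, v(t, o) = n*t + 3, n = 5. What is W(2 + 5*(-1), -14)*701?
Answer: 203290/67 ≈ 3034.2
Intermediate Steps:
v(t, o) = 3 + 5*t (v(t, o) = 5*t + 3 = 3 + 5*t)
W(F, m) = 4 - 22/(3 + 5*m) (W(F, m) = 6 - 2*(11/(3 + 5*m) + F/F) = 6 - 2*(11/(3 + 5*m) + 1) = 6 - 2*(1 + 11/(3 + 5*m)) = 6 + (-2 - 22/(3 + 5*m)) = 4 - 22/(3 + 5*m))
W(2 + 5*(-1), -14)*701 = (10*(-1 + 2*(-14))/(3 + 5*(-14)))*701 = (10*(-1 - 28)/(3 - 70))*701 = (10*(-29)/(-67))*701 = (10*(-1/67)*(-29))*701 = (290/67)*701 = 203290/67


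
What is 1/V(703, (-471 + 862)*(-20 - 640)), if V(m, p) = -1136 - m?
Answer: -1/1839 ≈ -0.00054377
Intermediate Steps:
1/V(703, (-471 + 862)*(-20 - 640)) = 1/(-1136 - 1*703) = 1/(-1136 - 703) = 1/(-1839) = -1/1839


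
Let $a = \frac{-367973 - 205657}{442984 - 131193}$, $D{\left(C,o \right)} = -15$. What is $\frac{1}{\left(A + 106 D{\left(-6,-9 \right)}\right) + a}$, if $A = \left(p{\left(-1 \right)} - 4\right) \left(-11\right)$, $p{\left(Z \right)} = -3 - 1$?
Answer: $- \frac{311791}{468883712} \approx -0.00066496$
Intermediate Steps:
$p{\left(Z \right)} = -4$ ($p{\left(Z \right)} = -3 - 1 = -4$)
$A = 88$ ($A = \left(-4 - 4\right) \left(-11\right) = \left(-8\right) \left(-11\right) = 88$)
$a = - \frac{573630}{311791} \approx -1.8398$
$\frac{1}{\left(A + 106 D{\left(-6,-9 \right)}\right) + a} = \frac{1}{\left(88 + 106 \left(-15\right)\right) - \frac{573630}{311791}} = \frac{1}{\left(88 - 1590\right) - \frac{573630}{311791}} = \frac{1}{-1502 - \frac{573630}{311791}} = \frac{1}{- \frac{468883712}{311791}} = - \frac{311791}{468883712}$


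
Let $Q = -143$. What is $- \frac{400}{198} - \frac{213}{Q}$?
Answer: $- \frac{683}{1287} \approx -0.53069$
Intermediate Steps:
$- \frac{400}{198} - \frac{213}{Q} = - \frac{400}{198} - \frac{213}{-143} = \left(-400\right) \frac{1}{198} - - \frac{213}{143} = - \frac{200}{99} + \frac{213}{143} = - \frac{683}{1287}$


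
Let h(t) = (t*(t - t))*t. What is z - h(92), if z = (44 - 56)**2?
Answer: 144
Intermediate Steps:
h(t) = 0 (h(t) = (t*0)*t = 0*t = 0)
z = 144 (z = (-12)**2 = 144)
z - h(92) = 144 - 1*0 = 144 + 0 = 144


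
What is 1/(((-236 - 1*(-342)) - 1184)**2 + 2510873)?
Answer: 1/3672957 ≈ 2.7226e-7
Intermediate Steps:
1/(((-236 - 1*(-342)) - 1184)**2 + 2510873) = 1/(((-236 + 342) - 1184)**2 + 2510873) = 1/((106 - 1184)**2 + 2510873) = 1/((-1078)**2 + 2510873) = 1/(1162084 + 2510873) = 1/3672957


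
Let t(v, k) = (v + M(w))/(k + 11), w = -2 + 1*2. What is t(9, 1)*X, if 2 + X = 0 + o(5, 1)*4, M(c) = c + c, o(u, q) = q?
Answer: 3/2 ≈ 1.5000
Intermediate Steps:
w = 0 (w = -2 + 2 = 0)
M(c) = 2*c
t(v, k) = v/(11 + k) (t(v, k) = (v + 2*0)/(k + 11) = (v + 0)/(11 + k) = v/(11 + k))
X = 2 (X = -2 + (0 + 1*4) = -2 + (0 + 4) = -2 + 4 = 2)
t(9, 1)*X = (9/(11 + 1))*2 = (9/12)*2 = (9*(1/12))*2 = (¾)*2 = 3/2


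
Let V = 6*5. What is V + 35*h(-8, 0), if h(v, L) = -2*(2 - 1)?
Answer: -40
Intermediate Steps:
h(v, L) = -2 (h(v, L) = -2*1 = -2)
V = 30
V + 35*h(-8, 0) = 30 + 35*(-2) = 30 - 70 = -40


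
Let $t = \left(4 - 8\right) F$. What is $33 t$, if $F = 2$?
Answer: $-264$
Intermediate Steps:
$t = -8$ ($t = \left(4 - 8\right) 2 = \left(-4\right) 2 = -8$)
$33 t = 33 \left(-8\right) = -264$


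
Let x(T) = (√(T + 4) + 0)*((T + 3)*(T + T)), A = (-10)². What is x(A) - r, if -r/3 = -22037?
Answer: -66111 + 41200*√26 ≈ 1.4397e+5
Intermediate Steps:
r = 66111 (r = -3*(-22037) = 66111)
A = 100
x(T) = 2*T*√(4 + T)*(3 + T) (x(T) = (√(4 + T) + 0)*((3 + T)*(2*T)) = √(4 + T)*(2*T*(3 + T)) = 2*T*√(4 + T)*(3 + T))
x(A) - r = 2*100*√(4 + 100)*(3 + 100) - 1*66111 = 2*100*√104*103 - 66111 = 2*100*(2*√26)*103 - 66111 = 41200*√26 - 66111 = -66111 + 41200*√26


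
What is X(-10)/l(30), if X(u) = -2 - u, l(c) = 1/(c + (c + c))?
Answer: 720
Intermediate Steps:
l(c) = 1/(3*c) (l(c) = 1/(c + 2*c) = 1/(3*c))
X(-10)/l(30) = (-2 - 1*(-10))/(((⅓)/30)) = (-2 + 10)/(((⅓)*(1/30))) = 8/(1/90) = 8*90 = 720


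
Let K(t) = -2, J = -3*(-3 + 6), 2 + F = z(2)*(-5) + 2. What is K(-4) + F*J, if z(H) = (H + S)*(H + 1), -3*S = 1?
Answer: 223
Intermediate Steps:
S = -1/3 (S = -1/3*1 = -1/3 ≈ -0.33333)
z(H) = (1 + H)*(-1/3 + H) (z(H) = (H - 1/3)*(H + 1) = (-1/3 + H)*(1 + H) = (1 + H)*(-1/3 + H))
F = -25 (F = -2 + ((-1/3 + 2**2 + (2/3)*2)*(-5) + 2) = -2 + ((-1/3 + 4 + 4/3)*(-5) + 2) = -2 + (5*(-5) + 2) = -2 + (-25 + 2) = -2 - 23 = -25)
J = -9 (J = -3*3 = -9)
K(-4) + F*J = -2 - 25*(-9) = -2 + 225 = 223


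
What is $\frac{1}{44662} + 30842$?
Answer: $\frac{1377465405}{44662} \approx 30842.0$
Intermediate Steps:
$\frac{1}{44662} + 30842 = \frac{1377465405}{44662}$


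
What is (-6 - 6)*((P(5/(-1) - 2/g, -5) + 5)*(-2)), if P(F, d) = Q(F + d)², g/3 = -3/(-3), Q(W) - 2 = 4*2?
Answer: 2520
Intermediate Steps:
Q(W) = 10 (Q(W) = 2 + 4*2 = 2 + 8 = 10)
g = 3 (g = 3*(-3/(-3)) = 3*(-3*(-⅓)) = 3*1 = 3)
P(F, d) = 100 (P(F, d) = 10² = 100)
(-6 - 6)*((P(5/(-1) - 2/g, -5) + 5)*(-2)) = (-6 - 6)*((100 + 5)*(-2)) = -1260*(-2) = -12*(-210) = 2520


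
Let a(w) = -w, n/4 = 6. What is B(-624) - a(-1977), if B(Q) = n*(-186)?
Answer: -6441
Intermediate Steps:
n = 24 (n = 4*6 = 24)
B(Q) = -4464 (B(Q) = 24*(-186) = -4464)
B(-624) - a(-1977) = -4464 - (-1)*(-1977) = -4464 - 1*1977 = -4464 - 1977 = -6441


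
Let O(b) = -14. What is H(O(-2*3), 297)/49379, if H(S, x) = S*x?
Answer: -378/4489 ≈ -0.084206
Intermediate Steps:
H(O(-2*3), 297)/49379 = -14*297/49379 = -4158*1/49379 = -378/4489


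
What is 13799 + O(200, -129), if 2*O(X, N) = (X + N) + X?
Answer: 27869/2 ≈ 13935.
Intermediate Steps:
O(X, N) = X + N/2 (O(X, N) = ((X + N) + X)/2 = ((N + X) + X)/2 = (N + 2*X)/2 = X + N/2)
13799 + O(200, -129) = 13799 + (200 + (1/2)*(-129)) = 13799 + (200 - 129/2) = 13799 + 271/2 = 27869/2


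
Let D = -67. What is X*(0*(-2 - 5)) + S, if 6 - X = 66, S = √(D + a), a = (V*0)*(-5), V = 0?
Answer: I*√67 ≈ 8.1853*I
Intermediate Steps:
a = 0 (a = (0*0)*(-5) = 0*(-5) = 0)
S = I*√67 (S = √(-67 + 0) = √(-67) = I*√67 ≈ 8.1853*I)
X = -60 (X = 6 - 1*66 = 6 - 66 = -60)
X*(0*(-2 - 5)) + S = -0*(-2 - 5) + I*√67 = -0*(-7) + I*√67 = -60*0 + I*√67 = 0 + I*√67 = I*√67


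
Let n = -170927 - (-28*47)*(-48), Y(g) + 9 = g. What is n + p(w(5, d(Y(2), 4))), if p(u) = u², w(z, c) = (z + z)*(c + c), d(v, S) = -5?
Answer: -224095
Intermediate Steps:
Y(g) = -9 + g
w(z, c) = 4*c*z (w(z, c) = (2*z)*(2*c) = 4*c*z)
n = -234095 (n = -170927 - (-1316)*(-48) = -170927 - 1*63168 = -170927 - 63168 = -234095)
n + p(w(5, d(Y(2), 4))) = -234095 + (4*(-5)*5)² = -234095 + (-100)² = -234095 + 10000 = -224095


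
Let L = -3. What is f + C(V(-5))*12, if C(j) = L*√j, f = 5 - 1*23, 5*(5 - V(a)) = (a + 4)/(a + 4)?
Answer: -18 - 72*√30/5 ≈ -96.872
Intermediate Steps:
V(a) = 24/5 (V(a) = 5 - (a + 4)/(5*(a + 4)) = 5 - (4 + a)/(5*(4 + a)) = 5 - ⅕*1 = 5 - ⅕ = 24/5)
f = -18 (f = 5 - 23 = -18)
C(j) = -3*√j
f + C(V(-5))*12 = -18 - 6*√30/5*12 = -18 - 72*√30/5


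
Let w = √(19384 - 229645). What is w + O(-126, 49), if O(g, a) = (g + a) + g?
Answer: -203 + I*√210261 ≈ -203.0 + 458.54*I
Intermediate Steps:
O(g, a) = a + 2*g (O(g, a) = (a + g) + g = a + 2*g)
w = I*√210261 (w = √(-210261) = I*√210261 ≈ 458.54*I)
w + O(-126, 49) = I*√210261 + (49 + 2*(-126)) = I*√210261 + (49 - 252) = I*√210261 - 203 = -203 + I*√210261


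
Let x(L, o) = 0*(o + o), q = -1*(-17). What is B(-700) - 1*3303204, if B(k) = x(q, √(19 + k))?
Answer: -3303204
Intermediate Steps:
q = 17
x(L, o) = 0 (x(L, o) = 0*(2*o) = 0)
B(k) = 0
B(-700) - 1*3303204 = 0 - 1*3303204 = 0 - 3303204 = -3303204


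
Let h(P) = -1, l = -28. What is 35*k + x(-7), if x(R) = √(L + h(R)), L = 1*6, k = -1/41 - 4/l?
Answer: 170/41 + √5 ≈ 6.3824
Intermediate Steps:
k = 34/287 (k = -1/41 - 4/(-28) = -1*1/41 - 4*(-1/28) = -1/41 + ⅐ = 34/287 ≈ 0.11847)
L = 6
x(R) = √5 (x(R) = √(6 - 1) = √5)
35*k + x(-7) = 35*(34/287) + √5 = 170/41 + √5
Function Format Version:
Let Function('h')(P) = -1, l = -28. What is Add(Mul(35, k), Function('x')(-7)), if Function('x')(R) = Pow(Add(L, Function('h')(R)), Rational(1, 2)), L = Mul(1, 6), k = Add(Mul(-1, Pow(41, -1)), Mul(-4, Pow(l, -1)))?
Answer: Add(Rational(170, 41), Pow(5, Rational(1, 2))) ≈ 6.3824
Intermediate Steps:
k = Rational(34, 287) (k = Add(Mul(-1, Pow(41, -1)), Mul(-4, Pow(-28, -1))) = Add(Mul(-1, Rational(1, 41)), Mul(-4, Rational(-1, 28))) = Add(Rational(-1, 41), Rational(1, 7)) = Rational(34, 287) ≈ 0.11847)
L = 6
Function('x')(R) = Pow(5, Rational(1, 2)) (Function('x')(R) = Pow(Add(6, -1), Rational(1, 2)) = Pow(5, Rational(1, 2)))
Add(Mul(35, k), Function('x')(-7)) = Add(Mul(35, Rational(34, 287)), Pow(5, Rational(1, 2))) = Add(Rational(170, 41), Pow(5, Rational(1, 2)))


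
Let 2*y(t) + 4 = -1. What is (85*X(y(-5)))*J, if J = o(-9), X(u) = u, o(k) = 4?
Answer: -850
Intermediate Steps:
y(t) = -5/2 (y(t) = -2 + (½)*(-1) = -2 - ½ = -5/2)
J = 4
(85*X(y(-5)))*J = (85*(-5/2))*4 = -425/2*4 = -850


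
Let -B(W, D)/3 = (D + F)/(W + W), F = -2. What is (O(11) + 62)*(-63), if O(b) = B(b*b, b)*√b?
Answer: -3906 + 1701*√11/242 ≈ -3882.7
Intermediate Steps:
B(W, D) = -3*(-2 + D)/(2*W) (B(W, D) = -3*(D - 2)/(W + W) = -3*(-2 + D)/(2*W))
O(b) = 3*(2 - b)/(2*b^(3/2)) (O(b) = (3*(2 - b)/(2*((b*b))))*√b = (3*(2 - b)/(2*(b²)))*√b = (3*(2 - b)/(2*b²))*√b = 3*(2 - b)/(2*b^(3/2)))
(O(11) + 62)*(-63) = (3*(2 - 1*11)/(2*11^(3/2)) + 62)*(-63) = (3*(√11/121)*(2 - 11)/2 + 62)*(-63) = ((3/2)*(√11/121)*(-9) + 62)*(-63) = (-27*√11/242 + 62)*(-63) = (62 - 27*√11/242)*(-63) = -3906 + 1701*√11/242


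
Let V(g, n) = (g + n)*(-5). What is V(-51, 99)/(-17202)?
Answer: 40/2867 ≈ 0.013952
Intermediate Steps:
V(g, n) = -5*g - 5*n
V(-51, 99)/(-17202) = (-5*(-51) - 5*99)/(-17202) = (255 - 495)*(-1/17202) = -240*(-1/17202) = 40/2867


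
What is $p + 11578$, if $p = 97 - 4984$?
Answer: $6691$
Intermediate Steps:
$p = -4887$ ($p = 97 - 4984 = -4887$)
$p + 11578 = -4887 + 11578 = 6691$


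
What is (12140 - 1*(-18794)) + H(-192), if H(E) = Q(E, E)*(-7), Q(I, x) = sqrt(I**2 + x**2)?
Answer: 30934 - 1344*sqrt(2) ≈ 29033.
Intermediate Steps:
H(E) = -7*sqrt(2)*sqrt(E**2) (H(E) = sqrt(E**2 + E**2)*(-7) = sqrt(2*E**2)*(-7) = (sqrt(2)*sqrt(E**2))*(-7) = -7*sqrt(2)*sqrt(E**2))
(12140 - 1*(-18794)) + H(-192) = (12140 - 1*(-18794)) - 7*sqrt(2)*sqrt((-192)**2) = (12140 + 18794) - 7*sqrt(2)*sqrt(36864) = 30934 - 7*sqrt(2)*192 = 30934 - 1344*sqrt(2)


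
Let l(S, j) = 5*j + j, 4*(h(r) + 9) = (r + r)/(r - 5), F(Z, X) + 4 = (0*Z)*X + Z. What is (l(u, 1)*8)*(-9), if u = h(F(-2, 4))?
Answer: -432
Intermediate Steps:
F(Z, X) = -4 + Z (F(Z, X) = -4 + ((0*Z)*X + Z) = -4 + (0*X + Z) = -4 + (0 + Z) = -4 + Z)
h(r) = -9 + r/(2*(-5 + r)) (h(r) = -9 + ((r + r)/(r - 5))/4 = -9 + ((2*r)/(-5 + r))/4 = -9 + (2*r/(-5 + r))/4 = -9 + r/(2*(-5 + r)))
u = -96/11 (u = (90 - 17*(-4 - 2))/(2*(-5 + (-4 - 2))) = (90 - 17*(-6))/(2*(-5 - 6)) = (1/2)*(90 + 102)/(-11) = (1/2)*(-1/11)*192 = -96/11 ≈ -8.7273)
l(S, j) = 6*j
(l(u, 1)*8)*(-9) = ((6*1)*8)*(-9) = (6*8)*(-9) = 48*(-9) = -432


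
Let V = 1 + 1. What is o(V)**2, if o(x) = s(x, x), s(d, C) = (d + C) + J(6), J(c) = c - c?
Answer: 16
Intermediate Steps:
V = 2
J(c) = 0
s(d, C) = C + d (s(d, C) = (d + C) + 0 = (C + d) + 0 = C + d)
o(x) = 2*x (o(x) = x + x = 2*x)
o(V)**2 = (2*2)**2 = 4**2 = 16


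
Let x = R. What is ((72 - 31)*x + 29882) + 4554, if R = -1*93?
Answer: 30623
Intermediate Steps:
R = -93
x = -93
((72 - 31)*x + 29882) + 4554 = ((72 - 31)*(-93) + 29882) + 4554 = (41*(-93) + 29882) + 4554 = (-3813 + 29882) + 4554 = 26069 + 4554 = 30623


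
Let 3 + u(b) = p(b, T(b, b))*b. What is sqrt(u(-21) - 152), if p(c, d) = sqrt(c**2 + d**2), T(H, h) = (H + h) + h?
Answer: sqrt(-155 - 441*sqrt(10)) ≈ 39.365*I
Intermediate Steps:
T(H, h) = H + 2*h
u(b) = -3 + b*sqrt(10)*sqrt(b**2) (u(b) = -3 + sqrt(b**2 + (b + 2*b)**2)*b = -3 + sqrt(b**2 + (3*b)**2)*b = -3 + sqrt(b**2 + 9*b**2)*b = -3 + sqrt(10*b**2)*b = -3 + (sqrt(10)*sqrt(b**2))*b = -3 + b*sqrt(10)*sqrt(b**2))
sqrt(u(-21) - 152) = sqrt((-3 - 21*sqrt(10)*sqrt((-21)**2)) - 152) = sqrt((-3 - 21*sqrt(10)*sqrt(441)) - 152) = sqrt((-3 - 21*sqrt(10)*21) - 152) = sqrt((-3 - 441*sqrt(10)) - 152) = sqrt(-155 - 441*sqrt(10))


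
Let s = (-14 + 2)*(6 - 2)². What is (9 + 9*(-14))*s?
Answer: 22464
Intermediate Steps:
s = -192 (s = -12*4² = -12*16 = -192)
(9 + 9*(-14))*s = (9 + 9*(-14))*(-192) = (9 - 126)*(-192) = -117*(-192) = 22464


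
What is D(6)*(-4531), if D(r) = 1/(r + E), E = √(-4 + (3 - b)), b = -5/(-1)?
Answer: -4531/7 + 4531*I*√6/42 ≈ -647.29 + 264.25*I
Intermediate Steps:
b = 5 (b = -5*(-1) = 5)
E = I*√6 (E = √(-4 + (3 - 1*5)) = √(-4 + (3 - 5)) = √(-4 - 2) = √(-6) = I*√6 ≈ 2.4495*I)
D(r) = 1/(r + I*√6)
D(6)*(-4531) = -4531/(6 + I*√6)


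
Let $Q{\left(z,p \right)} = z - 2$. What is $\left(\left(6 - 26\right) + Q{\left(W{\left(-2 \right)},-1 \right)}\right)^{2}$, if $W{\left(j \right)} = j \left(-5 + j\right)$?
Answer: $64$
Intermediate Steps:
$Q{\left(z,p \right)} = -2 + z$
$\left(\left(6 - 26\right) + Q{\left(W{\left(-2 \right)},-1 \right)}\right)^{2} = \left(\left(6 - 26\right) - \left(2 + 2 \left(-5 - 2\right)\right)\right)^{2} = \left(\left(6 - 26\right) - -12\right)^{2} = \left(-20 + \left(-2 + 14\right)\right)^{2} = \left(-20 + 12\right)^{2} = \left(-8\right)^{2} = 64$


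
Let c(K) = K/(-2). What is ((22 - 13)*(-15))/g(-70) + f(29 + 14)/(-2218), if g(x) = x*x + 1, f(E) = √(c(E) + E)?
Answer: -135/4901 - √86/4436 ≈ -0.029636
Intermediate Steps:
c(K) = -K/2 (c(K) = K*(-½) = -K/2)
f(E) = √2*√E/2 (f(E) = √(-E/2 + E) = √(E/2) = √2*√E/2)
g(x) = 1 + x² (g(x) = x² + 1 = 1 + x²)
((22 - 13)*(-15))/g(-70) + f(29 + 14)/(-2218) = ((22 - 13)*(-15))/(1 + (-70)²) + (√2*√(29 + 14)/2)/(-2218) = (9*(-15))/(1 + 4900) + (√2*√43/2)*(-1/2218) = -135/4901 + (√86/2)*(-1/2218) = -135*1/4901 - √86/4436 = -135/4901 - √86/4436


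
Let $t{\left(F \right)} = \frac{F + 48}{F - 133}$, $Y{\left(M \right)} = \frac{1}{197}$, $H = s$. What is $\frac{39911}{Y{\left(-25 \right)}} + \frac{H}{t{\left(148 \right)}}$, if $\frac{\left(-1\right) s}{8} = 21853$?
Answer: $\frac{384605293}{49} \approx 7.8491 \cdot 10^{6}$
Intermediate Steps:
$s = -174824$ ($s = \left(-8\right) 21853 = -174824$)
$H = -174824$
$Y{\left(M \right)} = \frac{1}{197}$
$t{\left(F \right)} = \frac{48 + F}{-133 + F}$
$\frac{39911}{Y{\left(-25 \right)}} + \frac{H}{t{\left(148 \right)}} = 39911 \frac{1}{\frac{1}{197}} - \frac{174824}{\frac{1}{-133 + 148} \left(48 + 148\right)} = 39911 \cdot 197 - \frac{174824}{\frac{1}{15} \cdot 196} = 7862467 - \frac{174824}{\frac{1}{15} \cdot 196} = 7862467 - \frac{174824}{\frac{196}{15}} = 7862467 - \frac{655590}{49} = \frac{384605293}{49}$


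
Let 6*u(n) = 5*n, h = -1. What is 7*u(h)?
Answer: -35/6 ≈ -5.8333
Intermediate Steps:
u(n) = 5*n/6 (u(n) = (5*n)/6 = 5*n/6)
7*u(h) = 7*((5/6)*(-1)) = 7*(-5/6) = -35/6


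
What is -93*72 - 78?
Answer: -6774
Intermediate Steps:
-93*72 - 78 = -6696 - 78 = -6774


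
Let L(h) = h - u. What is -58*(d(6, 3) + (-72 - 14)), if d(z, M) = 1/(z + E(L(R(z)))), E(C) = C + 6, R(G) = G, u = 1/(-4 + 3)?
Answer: 94714/19 ≈ 4984.9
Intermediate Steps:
u = -1 (u = 1/(-1) = -1)
L(h) = 1 + h (L(h) = h - 1*(-1) = h + 1 = 1 + h)
E(C) = 6 + C
d(z, M) = 1/(7 + 2*z) (d(z, M) = 1/(z + (6 + (1 + z))) = 1/(z + (7 + z)) = 1/(7 + 2*z))
-58*(d(6, 3) + (-72 - 14)) = -58*(1/(7 + 2*6) + (-72 - 14)) = -58*(1/(7 + 12) - 86) = -58*(1/19 - 86) = -58*(-1633/19) = 94714/19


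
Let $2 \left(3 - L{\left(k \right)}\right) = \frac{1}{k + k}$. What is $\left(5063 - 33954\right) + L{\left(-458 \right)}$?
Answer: $- \frac{52922815}{1832} \approx -28888.0$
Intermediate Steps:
$L{\left(k \right)} = 3 - \frac{1}{4 k}$ ($L{\left(k \right)} = 3 - \frac{1}{2 \left(k + k\right)} = 3 - \frac{1}{2 \cdot 2 k} = 3 - \frac{\frac{1}{2} \frac{1}{k}}{2} = 3 - \frac{1}{4 k}$)
$\left(5063 - 33954\right) + L{\left(-458 \right)} = \left(5063 - 33954\right) + \left(3 - \frac{1}{4 \left(-458\right)}\right) = -28891 + \left(3 - - \frac{1}{1832}\right) = -28891 + \left(3 + \frac{1}{1832}\right) = -28891 + \frac{5497}{1832} = - \frac{52922815}{1832}$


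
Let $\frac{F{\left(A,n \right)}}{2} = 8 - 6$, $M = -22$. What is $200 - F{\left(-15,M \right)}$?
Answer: $196$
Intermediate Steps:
$F{\left(A,n \right)} = 4$ ($F{\left(A,n \right)} = 2 \left(8 - 6\right) = 2 \cdot 2 = 4$)
$200 - F{\left(-15,M \right)} = 200 - 4 = 196$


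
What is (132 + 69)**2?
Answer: 40401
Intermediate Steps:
(132 + 69)**2 = 201**2 = 40401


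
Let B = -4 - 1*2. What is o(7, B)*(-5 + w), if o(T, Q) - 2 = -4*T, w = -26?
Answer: 806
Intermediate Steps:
B = -6 (B = -4 - 2 = -6)
o(T, Q) = 2 - 4*T
o(7, B)*(-5 + w) = (2 - 4*7)*(-5 - 26) = (2 - 28)*(-31) = -26*(-31) = 806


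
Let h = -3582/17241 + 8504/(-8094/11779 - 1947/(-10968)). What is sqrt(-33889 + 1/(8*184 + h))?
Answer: I*sqrt(2546927973674862020008875102794322)/274144132030206 ≈ 184.09*I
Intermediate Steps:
h = -300667457285822/18018563353 (h = -3582*1/17241 + 8504/(-8094*1/11779 - 1947*(-1/10968)) = -1194/5747 + 8504/(-8094/11779 + 649/3656) = -1194/5747 + 8504/(-21947093/43064024) = -1194/5747 + 8504*(-43064024/21947093) = -1194/5747 - 366216460096/21947093 = -300667457285822/18018563353 ≈ -16687.)
sqrt(-33889 + 1/(8*184 + h)) = sqrt(-33889 + 1/(8*184 - 300667457285822/18018563353)) = sqrt(-33889 + 1/(1472 - 300667457285822/18018563353)) = sqrt(-33889 + 1/(-274144132030206/18018563353)) = sqrt(-33889 - 18018563353/274144132030206) = sqrt(-9290470508390214487/274144132030206) = I*sqrt(2546927973674862020008875102794322)/274144132030206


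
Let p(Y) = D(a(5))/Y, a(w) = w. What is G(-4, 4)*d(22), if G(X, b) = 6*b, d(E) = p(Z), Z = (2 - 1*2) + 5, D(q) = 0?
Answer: 0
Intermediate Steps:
Z = 5 (Z = (2 - 2) + 5 = 0 + 5 = 5)
p(Y) = 0 (p(Y) = 0/Y = 0)
d(E) = 0
G(-4, 4)*d(22) = (6*4)*0 = 24*0 = 0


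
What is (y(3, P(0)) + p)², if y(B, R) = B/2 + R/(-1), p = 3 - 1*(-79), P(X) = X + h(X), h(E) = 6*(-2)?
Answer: 36481/4 ≈ 9120.3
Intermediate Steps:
h(E) = -12
P(X) = -12 + X (P(X) = X - 12 = -12 + X)
p = 82 (p = 3 + 79 = 82)
y(B, R) = B/2 - R (y(B, R) = B*(½) + R*(-1) = B/2 - R)
(y(3, P(0)) + p)² = (((½)*3 - (-12 + 0)) + 82)² = ((3/2 - 1*(-12)) + 82)² = ((3/2 + 12) + 82)² = (27/2 + 82)² = (191/2)² = 36481/4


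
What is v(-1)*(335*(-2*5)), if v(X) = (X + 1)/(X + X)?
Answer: 0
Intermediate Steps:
v(X) = (1 + X)/(2*X) (v(X) = (1 + X)/((2*X)) = (1 + X)*(1/(2*X)) = (1 + X)/(2*X))
v(-1)*(335*(-2*5)) = ((½)*(1 - 1)/(-1))*(335*(-2*5)) = ((½)*(-1)*0)*(335*(-10)) = 0*(-3350) = 0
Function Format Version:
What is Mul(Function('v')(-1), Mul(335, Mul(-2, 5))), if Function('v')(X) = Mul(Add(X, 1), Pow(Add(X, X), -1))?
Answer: 0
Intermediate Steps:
Function('v')(X) = Mul(Rational(1, 2), Pow(X, -1), Add(1, X)) (Function('v')(X) = Mul(Add(1, X), Pow(Mul(2, X), -1)) = Mul(Add(1, X), Mul(Rational(1, 2), Pow(X, -1))) = Mul(Rational(1, 2), Pow(X, -1), Add(1, X)))
Mul(Function('v')(-1), Mul(335, Mul(-2, 5))) = Mul(Mul(Rational(1, 2), Pow(-1, -1), Add(1, -1)), Mul(335, Mul(-2, 5))) = Mul(Mul(Rational(1, 2), -1, 0), Mul(335, -10)) = Mul(0, -3350) = 0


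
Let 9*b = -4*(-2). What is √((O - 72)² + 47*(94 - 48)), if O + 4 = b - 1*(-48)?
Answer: √234658/9 ≈ 53.824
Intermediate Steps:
b = 8/9 (b = (-4*(-2))/9 = (⅑)*8 = 8/9 ≈ 0.88889)
O = 404/9 (O = -4 + (8/9 - 1*(-48)) = -4 + (8/9 + 48) = -4 + 440/9 = 404/9 ≈ 44.889)
√((O - 72)² + 47*(94 - 48)) = √((404/9 - 72)² + 47*(94 - 48)) = √((-244/9)² + 47*46) = √(59536/81 + 2162) = √(234658/81) = √234658/9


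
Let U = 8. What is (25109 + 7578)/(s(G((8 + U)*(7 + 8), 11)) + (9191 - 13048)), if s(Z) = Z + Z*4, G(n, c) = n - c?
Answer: -32687/2712 ≈ -12.053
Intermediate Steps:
s(Z) = 5*Z (s(Z) = Z + 4*Z = 5*Z)
(25109 + 7578)/(s(G((8 + U)*(7 + 8), 11)) + (9191 - 13048)) = (25109 + 7578)/(5*((8 + 8)*(7 + 8) - 1*11) + (9191 - 13048)) = 32687/(5*(16*15 - 11) - 3857) = 32687/(5*(240 - 11) - 3857) = 32687/(5*229 - 3857) = 32687/(1145 - 3857) = 32687/(-2712) = 32687*(-1/2712) = -32687/2712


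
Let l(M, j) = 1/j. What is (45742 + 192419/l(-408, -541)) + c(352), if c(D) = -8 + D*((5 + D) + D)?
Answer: -103803377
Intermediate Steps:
c(D) = -8 + D*(5 + 2*D)
(45742 + 192419/l(-408, -541)) + c(352) = (45742 + 192419/(1/(-541))) + (-8 + 2*352² + 5*352) = (45742 + 192419/(-1/541)) + (-8 + 2*123904 + 1760) = (45742 + 192419*(-541)) + (-8 + 247808 + 1760) = (45742 - 104098679) + 249560 = -104052937 + 249560 = -103803377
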